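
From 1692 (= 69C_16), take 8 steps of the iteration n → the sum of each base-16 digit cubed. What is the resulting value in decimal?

1692 = (6,9,12)_16 → 6³ + 9³ + 12³ = 216 + 729 + 1728 = 2673
2673 = (10,7,1)_16 → 10³ + 7³ + 1³ = 1000 + 343 + 1 = 1344
1344 = (5,4,0)_16 → 5³ + 4³ + 0³ = 125 + 64 + 0 = 189
189 = (11,13)_16 → 11³ + 13³ = 1331 + 2197 = 3528
3528 = (13,12,8)_16 → 13³ + 12³ + 8³ = 2197 + 1728 + 512 = 4437
4437 = (1,1,5,5)_16 → 1³ + 1³ + 5³ + 5³ = 1 + 1 + 125 + 125 = 252
252 = (15,12)_16 → 15³ + 12³ = 3375 + 1728 = 5103
5103 = (1,3,14,15)_16 → 1³ + 3³ + 14³ + 15³ = 1 + 27 + 2744 + 3375 = 6147

6147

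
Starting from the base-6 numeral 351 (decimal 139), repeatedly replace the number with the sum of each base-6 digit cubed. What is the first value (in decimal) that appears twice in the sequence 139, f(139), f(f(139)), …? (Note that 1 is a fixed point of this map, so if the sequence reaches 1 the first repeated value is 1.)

139 = (3,5,1)_6 → 3³ + 5³ + 1³ = 27 + 125 + 1 = 153
153 = (4,1,3)_6 → 4³ + 1³ + 3³ = 64 + 1 + 27 = 92
92 = (2,3,2)_6 → 2³ + 3³ + 2³ = 8 + 27 + 8 = 43
43 = (1,1,1)_6 → 1³ + 1³ + 1³ = 1 + 1 + 1 = 3
3 = (3)_6 → 3³ = 27
27 = (4,3)_6 → 4³ + 3³ = 64 + 27 = 91
91 = (2,3,1)_6 → 2³ + 3³ + 1³ = 8 + 27 + 1 = 36
36 = (1,0,0)_6 → 1³ + 0³ + 0³ = 1 + 0 + 0 = 1  — reached the fixed point 1.
1 → 1, so 1 is the first repeated value.

1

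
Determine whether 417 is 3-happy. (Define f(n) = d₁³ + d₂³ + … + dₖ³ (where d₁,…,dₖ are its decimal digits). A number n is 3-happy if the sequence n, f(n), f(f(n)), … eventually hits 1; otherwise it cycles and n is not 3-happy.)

not 3-happy

417 → 4³ + 1³ + 7³ = 64 + 1 + 343 = 408
408 → 4³ + 0³ + 8³ = 64 + 0 + 512 = 576
576 → 5³ + 7³ + 6³ = 125 + 343 + 216 = 684
684 → 6³ + 8³ + 4³ = 216 + 512 + 64 = 792
792 → 7³ + 9³ + 2³ = 343 + 729 + 8 = 1080
1080 → 1³ + 0³ + 8³ + 0³ = 1 + 0 + 512 + 0 = 513
513 → 5³ + 1³ + 3³ = 125 + 1 + 27 = 153
153 → 1³ + 5³ + 3³ = 1 + 125 + 27 = 153  — 153 already seen; the sequence cycles without reaching 1.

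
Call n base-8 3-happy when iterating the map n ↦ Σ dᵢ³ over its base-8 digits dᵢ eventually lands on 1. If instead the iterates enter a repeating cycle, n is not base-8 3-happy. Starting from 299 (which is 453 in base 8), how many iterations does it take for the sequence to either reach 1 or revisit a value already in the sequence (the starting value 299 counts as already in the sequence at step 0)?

4

299 = (4,5,3)_8 → 4³ + 5³ + 3³ = 216
216 = (3,3,0)_8 → 3³ + 3³ + 0³ = 54
54 = (6,6)_8 → 6³ + 6³ = 432
432 = (6,6,0)_8 → 6³ + 6³ + 0³ = 432  — 432 repeats.
That took 4 steps.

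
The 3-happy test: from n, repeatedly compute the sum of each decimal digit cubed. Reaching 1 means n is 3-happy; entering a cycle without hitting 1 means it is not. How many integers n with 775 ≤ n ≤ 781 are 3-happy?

775: 775 → 811 → 514 → 190 → 730 → 370 → 370  (repeats 370)
776: 776 → 902 → 737 → 713 → 371 → 371  (repeats 371)
777: 777 → 1029 → 738 → 882 → 1032 → 36 → 243 → 99 → 1458 → 702 → 351 → 153 → 153  (repeats 153)
778: 778 → 1198 → 1243 → 100 → 1  (reaches 1)
779: 779 → 1415 → 191 → 731 → 371 → 371  (repeats 371)
780: 780 → 855 → 762 → 567 → 684 → 792 → 1080 → 513 → 153 → 153  (repeats 153)
781: 781 → 856 → 853 → 664 → 496 → 1009 → 730 → 370 → 370  (repeats 370)
3-happy: 778

1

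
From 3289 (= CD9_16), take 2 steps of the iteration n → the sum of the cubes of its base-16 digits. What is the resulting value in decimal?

2761

3289 = (12,13,9)_16 → 12³ + 13³ + 9³ = 4654
4654 = (1,2,2,14)_16 → 1³ + 2³ + 2³ + 14³ = 2761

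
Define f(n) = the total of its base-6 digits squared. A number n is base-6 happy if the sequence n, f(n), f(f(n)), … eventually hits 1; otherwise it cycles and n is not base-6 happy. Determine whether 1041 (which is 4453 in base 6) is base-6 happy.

1041 = (4,4,5,3)_6 → 4² + 4² + 5² + 3² = 16 + 16 + 25 + 9 = 66
66 = (1,5,0)_6 → 1² + 5² + 0² = 1 + 25 + 0 = 26
26 = (4,2)_6 → 4² + 2² = 16 + 4 = 20
20 = (3,2)_6 → 3² + 2² = 9 + 4 = 13
13 = (2,1)_6 → 2² + 1² = 4 + 1 = 5
5 = (5)_6 → 5² = 25
25 = (4,1)_6 → 4² + 1² = 16 + 1 = 17
17 = (2,5)_6 → 2² + 5² = 4 + 25 = 29
29 = (4,5)_6 → 4² + 5² = 16 + 25 = 41
41 = (1,0,5)_6 → 1² + 0² + 5² = 1 + 0 + 25 = 26  — 26 already seen; the sequence cycles without reaching 1.

not base-6 happy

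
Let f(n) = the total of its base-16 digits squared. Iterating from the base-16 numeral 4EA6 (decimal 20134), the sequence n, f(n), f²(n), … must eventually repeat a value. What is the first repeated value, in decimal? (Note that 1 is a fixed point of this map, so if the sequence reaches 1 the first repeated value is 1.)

20134 = (4,14,10,6)_16 → 348
348 = (1,5,12)_16 → 170
170 = (10,10)_16 → 200
200 = (12,8)_16 → 208
208 = (13,0)_16 → 169
169 = (10,9)_16 → 181
181 = (11,5)_16 → 146
146 = (9,2)_16 → 85
85 = (5,5)_16 → 50
50 = (3,2)_16 → 13
13 = (13)_16 → 169  — 169 already appeared earlier.

169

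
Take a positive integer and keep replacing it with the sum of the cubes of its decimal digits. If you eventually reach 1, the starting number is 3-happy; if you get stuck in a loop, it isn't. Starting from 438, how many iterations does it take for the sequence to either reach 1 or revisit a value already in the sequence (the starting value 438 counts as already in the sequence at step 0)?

8

438 → 4³ + 3³ + 8³ = 64 + 27 + 512 = 603
603 → 6³ + 0³ + 3³ = 216 + 0 + 27 = 243
243 → 2³ + 4³ + 3³ = 8 + 64 + 27 = 99
99 → 9³ + 9³ = 729 + 729 = 1458
1458 → 1³ + 4³ + 5³ + 8³ = 1 + 64 + 125 + 512 = 702
702 → 7³ + 0³ + 2³ = 343 + 0 + 8 = 351
351 → 3³ + 5³ + 1³ = 27 + 125 + 1 = 153
153 → 1³ + 5³ + 3³ = 1 + 125 + 27 = 153  — 153 repeats.
That took 8 steps.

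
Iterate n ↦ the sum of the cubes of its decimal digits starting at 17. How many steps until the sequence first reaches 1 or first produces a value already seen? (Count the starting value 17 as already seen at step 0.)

9

17 → 344
344 → 155
155 → 251
251 → 134
134 → 92
92 → 737
737 → 713
713 → 371
371 → 371  — 371 repeats.
That took 9 steps.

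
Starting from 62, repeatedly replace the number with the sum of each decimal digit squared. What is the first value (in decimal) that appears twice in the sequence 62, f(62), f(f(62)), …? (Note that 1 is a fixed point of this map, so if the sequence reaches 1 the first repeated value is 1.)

62 → 6² + 2² = 36 + 4 = 40
40 → 4² + 0² = 16 + 0 = 16
16 → 1² + 6² = 1 + 36 = 37
37 → 3² + 7² = 9 + 49 = 58
58 → 5² + 8² = 25 + 64 = 89
89 → 8² + 9² = 64 + 81 = 145
145 → 1² + 4² + 5² = 1 + 16 + 25 = 42
42 → 4² + 2² = 16 + 4 = 20
20 → 2² + 0² = 4 + 0 = 4
4 → 4² = 16  — 16 already appeared earlier.

16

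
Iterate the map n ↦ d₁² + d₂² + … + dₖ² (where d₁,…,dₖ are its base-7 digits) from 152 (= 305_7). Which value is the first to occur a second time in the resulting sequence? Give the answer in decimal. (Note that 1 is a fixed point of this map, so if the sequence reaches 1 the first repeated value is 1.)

10

152 = (3,0,5)_7 → 3² + 0² + 5² = 34
34 = (4,6)_7 → 4² + 6² = 52
52 = (1,0,3)_7 → 1² + 0² + 3² = 10
10 = (1,3)_7 → 1² + 3² = 10  — 10 already appeared earlier.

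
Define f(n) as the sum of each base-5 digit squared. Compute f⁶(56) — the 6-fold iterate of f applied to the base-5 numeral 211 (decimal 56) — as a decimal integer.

56 = (2,1,1)_5 → 2² + 1² + 1² = 4 + 1 + 1 = 6
6 = (1,1)_5 → 1² + 1² = 1 + 1 = 2
2 = (2)_5 → 2² = 4
4 = (4)_5 → 4² = 16
16 = (3,1)_5 → 3² + 1² = 9 + 1 = 10
10 = (2,0)_5 → 2² + 0² = 4 + 0 = 4

4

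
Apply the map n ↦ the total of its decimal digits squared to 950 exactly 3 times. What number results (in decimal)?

950 → 9² + 5² + 0² = 106
106 → 1² + 0² + 6² = 37
37 → 3² + 7² = 58

58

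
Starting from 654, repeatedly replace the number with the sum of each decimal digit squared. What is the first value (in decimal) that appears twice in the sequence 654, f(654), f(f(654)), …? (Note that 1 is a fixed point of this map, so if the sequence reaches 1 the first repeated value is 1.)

654 → 6² + 5² + 4² = 36 + 25 + 16 = 77
77 → 7² + 7² = 49 + 49 = 98
98 → 9² + 8² = 81 + 64 = 145
145 → 1² + 4² + 5² = 1 + 16 + 25 = 42
42 → 4² + 2² = 16 + 4 = 20
20 → 2² + 0² = 4 + 0 = 4
4 → 4² = 16
16 → 1² + 6² = 1 + 36 = 37
37 → 3² + 7² = 9 + 49 = 58
58 → 5² + 8² = 25 + 64 = 89
89 → 8² + 9² = 64 + 81 = 145  — 145 already appeared earlier.

145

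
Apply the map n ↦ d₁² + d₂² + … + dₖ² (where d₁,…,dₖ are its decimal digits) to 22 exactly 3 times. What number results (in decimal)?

22 → 2² + 2² = 4 + 4 = 8
8 → 8² = 64
64 → 6² + 4² = 36 + 16 = 52

52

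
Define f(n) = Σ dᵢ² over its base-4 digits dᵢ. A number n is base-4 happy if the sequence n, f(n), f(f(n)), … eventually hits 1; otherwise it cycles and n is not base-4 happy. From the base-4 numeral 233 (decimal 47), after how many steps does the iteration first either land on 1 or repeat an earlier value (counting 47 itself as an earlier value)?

6

47 = (2,3,3)_4 → 22
22 = (1,1,2)_4 → 6
6 = (1,2)_4 → 5
5 = (1,1)_4 → 2
2 = (2)_4 → 4
4 = (1,0)_4 → 1  — reached 1.
That took 6 steps.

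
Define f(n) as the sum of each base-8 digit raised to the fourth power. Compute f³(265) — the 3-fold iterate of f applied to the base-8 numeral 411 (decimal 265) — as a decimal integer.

265 = (4,1,1)_8 → 258
258 = (4,0,2)_8 → 272
272 = (4,2,0)_8 → 272

272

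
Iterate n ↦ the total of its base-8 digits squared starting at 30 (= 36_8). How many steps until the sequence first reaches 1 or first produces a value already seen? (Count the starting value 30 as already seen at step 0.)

30 = (3,6)_8 → 3² + 6² = 45
45 = (5,5)_8 → 5² + 5² = 50
50 = (6,2)_8 → 6² + 2² = 40
40 = (5,0)_8 → 5² + 0² = 25
25 = (3,1)_8 → 3² + 1² = 10
10 = (1,2)_8 → 1² + 2² = 5
5 = (5)_8 → 5² = 25  — 25 repeats.
That took 7 steps.

7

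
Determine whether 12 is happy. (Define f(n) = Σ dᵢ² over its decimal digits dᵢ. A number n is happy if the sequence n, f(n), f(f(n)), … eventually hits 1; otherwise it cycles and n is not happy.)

not happy

12 → 1² + 2² = 1 + 4 = 5
5 → 5² = 25
25 → 2² + 5² = 4 + 25 = 29
29 → 2² + 9² = 4 + 81 = 85
85 → 8² + 5² = 64 + 25 = 89
89 → 8² + 9² = 64 + 81 = 145
145 → 1² + 4² + 5² = 1 + 16 + 25 = 42
42 → 4² + 2² = 16 + 4 = 20
20 → 2² + 0² = 4 + 0 = 4
4 → 4² = 16
16 → 1² + 6² = 1 + 36 = 37
37 → 3² + 7² = 9 + 49 = 58
58 → 5² + 8² = 25 + 64 = 89  — 89 already seen; the sequence cycles without reaching 1.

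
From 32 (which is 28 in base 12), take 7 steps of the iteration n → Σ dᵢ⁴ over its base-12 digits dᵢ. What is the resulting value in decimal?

27218

32 = (2,8)_12 → 2⁴ + 8⁴ = 4112
4112 = (2,4,6,8)_12 → 2⁴ + 4⁴ + 6⁴ + 8⁴ = 5664
5664 = (3,3,4,0)_12 → 3⁴ + 3⁴ + 4⁴ + 0⁴ = 418
418 = (2,10,10)_12 → 2⁴ + 10⁴ + 10⁴ = 20016
20016 = (11,7,0,0)_12 → 11⁴ + 7⁴ + 0⁴ + 0⁴ = 17042
17042 = (9,10,4,2)_12 → 9⁴ + 10⁴ + 4⁴ + 2⁴ = 16833
16833 = (9,8,10,9)_12 → 9⁴ + 8⁴ + 10⁴ + 9⁴ = 27218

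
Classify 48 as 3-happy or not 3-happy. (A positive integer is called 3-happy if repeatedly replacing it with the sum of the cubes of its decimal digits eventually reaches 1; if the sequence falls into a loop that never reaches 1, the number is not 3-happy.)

48 → 4³ + 8³ = 576
576 → 5³ + 7³ + 6³ = 684
684 → 6³ + 8³ + 4³ = 792
792 → 7³ + 9³ + 2³ = 1080
1080 → 1³ + 0³ + 8³ + 0³ = 513
513 → 5³ + 1³ + 3³ = 153
153 → 1³ + 5³ + 3³ = 153  — 153 already seen; the sequence cycles without reaching 1.

not 3-happy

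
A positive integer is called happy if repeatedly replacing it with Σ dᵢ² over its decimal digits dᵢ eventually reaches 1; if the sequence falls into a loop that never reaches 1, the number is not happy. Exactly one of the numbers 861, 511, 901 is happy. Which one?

861: 861 → 101 → 2 → 4 → 16 → 37 → 58 → 89 → 145 → 42 → 20 → 4  — repeats 4 (not happy)
511: 511 → 27 → 53 → 34 → 25 → 29 → 85 → 89 → 145 → 42 → 20 → 4 → 16 → 37 → 58 → 89  — repeats 89 (not happy)
901: 901 → 82 → 68 → 100 → 1  — reaches 1 (happy)

901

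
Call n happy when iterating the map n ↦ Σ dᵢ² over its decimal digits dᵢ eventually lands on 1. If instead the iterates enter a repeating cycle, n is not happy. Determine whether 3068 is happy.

happy

3068 → 3² + 0² + 6² + 8² = 109
109 → 1² + 0² + 9² = 82
82 → 8² + 2² = 68
68 → 6² + 8² = 100
100 → 1² + 0² + 0² = 1  — reached 1.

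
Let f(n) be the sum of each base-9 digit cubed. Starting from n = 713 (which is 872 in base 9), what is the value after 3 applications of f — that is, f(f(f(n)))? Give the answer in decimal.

713 = (8,7,2)_9 → 8³ + 7³ + 2³ = 512 + 343 + 8 = 863
863 = (1,1,5,8)_9 → 1³ + 1³ + 5³ + 8³ = 1 + 1 + 125 + 512 = 639
639 = (7,8,0)_9 → 7³ + 8³ + 0³ = 343 + 512 + 0 = 855

855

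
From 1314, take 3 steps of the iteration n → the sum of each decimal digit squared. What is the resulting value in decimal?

34

1314 → 1² + 3² + 1² + 4² = 1 + 9 + 1 + 16 = 27
27 → 2² + 7² = 4 + 49 = 53
53 → 5² + 3² = 25 + 9 = 34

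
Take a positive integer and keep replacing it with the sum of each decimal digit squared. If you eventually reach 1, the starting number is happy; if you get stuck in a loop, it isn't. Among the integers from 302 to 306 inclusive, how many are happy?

1

302: 302 → 13 → 10 → 1  (reaches 1)
303: 303 → 18 → 65 → 61 → 37 → 58 → 89 → 145 → 42 → 20 → 4 → 16 → 37  (repeats 37)
304: 304 → 25 → 29 → 85 → 89 → 145 → 42 → 20 → 4 → 16 → 37 → 58 → 89  (repeats 89)
305: 305 → 34 → 25 → 29 → 85 → 89 → 145 → 42 → 20 → 4 → 16 → 37 → 58 → 89  (repeats 89)
306: 306 → 45 → 41 → 17 → 50 → 25 → 29 → 85 → 89 → 145 → 42 → 20 → 4 → 16 → 37 → 58 → 89  (repeats 89)
happy: 302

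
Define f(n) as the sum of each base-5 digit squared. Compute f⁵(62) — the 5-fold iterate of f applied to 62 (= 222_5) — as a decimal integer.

16

62 = (2,2,2)_5 → 2² + 2² + 2² = 12
12 = (2,2)_5 → 2² + 2² = 8
8 = (1,3)_5 → 1² + 3² = 10
10 = (2,0)_5 → 2² + 0² = 4
4 = (4)_5 → 4² = 16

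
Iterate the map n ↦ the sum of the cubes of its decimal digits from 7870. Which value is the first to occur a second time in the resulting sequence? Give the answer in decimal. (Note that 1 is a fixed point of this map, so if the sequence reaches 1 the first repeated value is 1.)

1

7870 → 7³ + 8³ + 7³ + 0³ = 1198
1198 → 1³ + 1³ + 9³ + 8³ = 1243
1243 → 1³ + 2³ + 4³ + 3³ = 100
100 → 1³ + 0³ + 0³ = 1  — reached the fixed point 1.
1 → 1, so 1 is the first repeated value.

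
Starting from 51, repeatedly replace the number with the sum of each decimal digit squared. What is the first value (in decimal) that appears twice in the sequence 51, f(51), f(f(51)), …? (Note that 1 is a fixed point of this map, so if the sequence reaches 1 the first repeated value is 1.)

16

51 → 5² + 1² = 25 + 1 = 26
26 → 2² + 6² = 4 + 36 = 40
40 → 4² + 0² = 16 + 0 = 16
16 → 1² + 6² = 1 + 36 = 37
37 → 3² + 7² = 9 + 49 = 58
58 → 5² + 8² = 25 + 64 = 89
89 → 8² + 9² = 64 + 81 = 145
145 → 1² + 4² + 5² = 1 + 16 + 25 = 42
42 → 4² + 2² = 16 + 4 = 20
20 → 2² + 0² = 4 + 0 = 4
4 → 4² = 16  — 16 already appeared earlier.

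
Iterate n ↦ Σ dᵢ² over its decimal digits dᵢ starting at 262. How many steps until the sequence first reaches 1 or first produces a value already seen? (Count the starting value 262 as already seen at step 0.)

262 → 2² + 6² + 2² = 44
44 → 4² + 4² = 32
32 → 3² + 2² = 13
13 → 1² + 3² = 10
10 → 1² + 0² = 1  — reached 1.
That took 5 steps.

5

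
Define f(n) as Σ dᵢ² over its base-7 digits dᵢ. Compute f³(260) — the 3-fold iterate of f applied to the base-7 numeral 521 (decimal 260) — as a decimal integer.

40

260 = (5,2,1)_7 → 5² + 2² + 1² = 30
30 = (4,2)_7 → 4² + 2² = 20
20 = (2,6)_7 → 2² + 6² = 40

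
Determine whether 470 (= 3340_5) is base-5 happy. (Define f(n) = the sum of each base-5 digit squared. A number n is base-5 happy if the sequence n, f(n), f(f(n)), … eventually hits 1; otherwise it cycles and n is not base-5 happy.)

470 = (3,3,4,0)_5 → 3² + 3² + 4² + 0² = 34
34 = (1,1,4)_5 → 1² + 1² + 4² = 18
18 = (3,3)_5 → 3² + 3² = 18  — 18 already seen; the sequence cycles without reaching 1.

not base-5 happy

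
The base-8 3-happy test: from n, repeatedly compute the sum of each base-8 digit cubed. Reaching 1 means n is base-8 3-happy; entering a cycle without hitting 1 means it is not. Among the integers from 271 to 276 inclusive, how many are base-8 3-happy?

271: 271 → 408 → 243 → 270 → 281 → 92 → 92  — not base-8 3-happy
272: 272 → 72 → 2 → 8 → 1  — base-8 3-happy
273: 273 → 73 → 3 → 27 → 54 → 432 → 432  — not base-8 3-happy
274: 274 → 80 → 9 → 2 → 8 → 1  — base-8 3-happy
275: 275 → 99 → 92 → 92  — not base-8 3-happy
276: 276 → 136 → 9 → 2 → 8 → 1  — base-8 3-happy
base-8 3-happy: 272, 274, 276

3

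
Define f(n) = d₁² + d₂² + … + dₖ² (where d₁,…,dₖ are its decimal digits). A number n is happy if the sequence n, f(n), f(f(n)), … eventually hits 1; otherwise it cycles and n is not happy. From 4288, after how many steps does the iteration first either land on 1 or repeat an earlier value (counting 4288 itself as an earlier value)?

4288 → 4² + 2² + 8² + 8² = 16 + 4 + 64 + 64 = 148
148 → 1² + 4² + 8² = 1 + 16 + 64 = 81
81 → 8² + 1² = 64 + 1 = 65
65 → 6² + 5² = 36 + 25 = 61
61 → 6² + 1² = 36 + 1 = 37
37 → 3² + 7² = 9 + 49 = 58
58 → 5² + 8² = 25 + 64 = 89
89 → 8² + 9² = 64 + 81 = 145
145 → 1² + 4² + 5² = 1 + 16 + 25 = 42
42 → 4² + 2² = 16 + 4 = 20
20 → 2² + 0² = 4 + 0 = 4
4 → 4² = 16
16 → 1² + 6² = 1 + 36 = 37  — 37 repeats.
That took 13 steps.

13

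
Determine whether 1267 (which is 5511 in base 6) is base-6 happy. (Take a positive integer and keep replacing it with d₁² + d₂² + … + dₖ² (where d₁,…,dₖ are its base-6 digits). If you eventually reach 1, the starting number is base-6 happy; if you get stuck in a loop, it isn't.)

not base-6 happy

1267 = (5,5,1,1)_6 → 5² + 5² + 1² + 1² = 25 + 25 + 1 + 1 = 52
52 = (1,2,4)_6 → 1² + 2² + 4² = 1 + 4 + 16 = 21
21 = (3,3)_6 → 3² + 3² = 9 + 9 = 18
18 = (3,0)_6 → 3² + 0² = 9 + 0 = 9
9 = (1,3)_6 → 1² + 3² = 1 + 9 = 10
10 = (1,4)_6 → 1² + 4² = 1 + 16 = 17
17 = (2,5)_6 → 2² + 5² = 4 + 25 = 29
29 = (4,5)_6 → 4² + 5² = 16 + 25 = 41
41 = (1,0,5)_6 → 1² + 0² + 5² = 1 + 0 + 25 = 26
26 = (4,2)_6 → 4² + 2² = 16 + 4 = 20
20 = (3,2)_6 → 3² + 2² = 9 + 4 = 13
13 = (2,1)_6 → 2² + 1² = 4 + 1 = 5
5 = (5)_6 → 5² = 25
25 = (4,1)_6 → 4² + 1² = 16 + 1 = 17  — 17 already seen; the sequence cycles without reaching 1.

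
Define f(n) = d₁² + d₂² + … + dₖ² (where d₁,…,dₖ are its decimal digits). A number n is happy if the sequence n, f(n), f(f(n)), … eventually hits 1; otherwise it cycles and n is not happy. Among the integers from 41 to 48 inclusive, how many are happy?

1

41: 41 → 17 → 50 → 25 → 29 → 85 → 89 → 145 → 42 → 20 → 4 → 16 → 37 → 58 → 89  — not happy
42: 42 → 20 → 4 → 16 → 37 → 58 → 89 → 145 → 42  — not happy
43: 43 → 25 → 29 → 85 → 89 → 145 → 42 → 20 → 4 → 16 → 37 → 58 → 89  — not happy
44: 44 → 32 → 13 → 10 → 1  — happy
45: 45 → 41 → 17 → 50 → 25 → 29 → 85 → 89 → 145 → 42 → 20 → 4 → 16 → 37 → 58 → 89  — not happy
46: 46 → 52 → 29 → 85 → 89 → 145 → 42 → 20 → 4 → 16 → 37 → 58 → 89  — not happy
47: 47 → 65 → 61 → 37 → 58 → 89 → 145 → 42 → 20 → 4 → 16 → 37  — not happy
48: 48 → 80 → 64 → 52 → 29 → 85 → 89 → 145 → 42 → 20 → 4 → 16 → 37 → 58 → 89  — not happy
happy: 44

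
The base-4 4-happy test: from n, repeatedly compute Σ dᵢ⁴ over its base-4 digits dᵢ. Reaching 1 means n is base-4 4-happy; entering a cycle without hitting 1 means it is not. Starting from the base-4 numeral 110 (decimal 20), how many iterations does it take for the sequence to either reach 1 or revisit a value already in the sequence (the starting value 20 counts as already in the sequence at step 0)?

3

20 = (1,1,0)_4 → 1⁴ + 1⁴ + 0⁴ = 1 + 1 + 0 = 2
2 = (2)_4 → 2⁴ = 16
16 = (1,0,0)_4 → 1⁴ + 0⁴ + 0⁴ = 1 + 0 + 0 = 1  — reached 1.
That took 3 steps.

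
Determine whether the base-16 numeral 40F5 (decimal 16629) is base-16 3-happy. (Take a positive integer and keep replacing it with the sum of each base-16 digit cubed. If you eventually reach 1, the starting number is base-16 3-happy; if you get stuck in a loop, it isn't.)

not base-16 3-happy

16629 = (4,0,15,5)_16 → 4³ + 0³ + 15³ + 5³ = 64 + 0 + 3375 + 125 = 3564
3564 = (13,14,12)_16 → 13³ + 14³ + 12³ = 2197 + 2744 + 1728 = 6669
6669 = (1,10,0,13)_16 → 1³ + 10³ + 0³ + 13³ = 1 + 1000 + 0 + 2197 = 3198
3198 = (12,7,14)_16 → 12³ + 7³ + 14³ = 1728 + 343 + 2744 = 4815
4815 = (1,2,12,15)_16 → 1³ + 2³ + 12³ + 15³ = 1 + 8 + 1728 + 3375 = 5112
5112 = (1,3,15,8)_16 → 1³ + 3³ + 15³ + 8³ = 1 + 27 + 3375 + 512 = 3915
3915 = (15,4,11)_16 → 15³ + 4³ + 11³ = 3375 + 64 + 1331 = 4770
4770 = (1,2,10,2)_16 → 1³ + 2³ + 10³ + 2³ = 1 + 8 + 1000 + 8 = 1017
1017 = (3,15,9)_16 → 3³ + 15³ + 9³ = 27 + 3375 + 729 = 4131
4131 = (1,0,2,3)_16 → 1³ + 0³ + 2³ + 3³ = 1 + 0 + 8 + 27 = 36
36 = (2,4)_16 → 2³ + 4³ = 8 + 64 = 72
72 = (4,8)_16 → 4³ + 8³ = 64 + 512 = 576
576 = (2,4,0)_16 → 2³ + 4³ + 0³ = 8 + 64 + 0 = 72  — 72 already seen; the sequence cycles without reaching 1.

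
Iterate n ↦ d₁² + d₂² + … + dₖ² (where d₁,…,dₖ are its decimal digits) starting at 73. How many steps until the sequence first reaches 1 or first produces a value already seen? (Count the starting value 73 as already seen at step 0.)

9

73 → 7² + 3² = 58
58 → 5² + 8² = 89
89 → 8² + 9² = 145
145 → 1² + 4² + 5² = 42
42 → 4² + 2² = 20
20 → 2² + 0² = 4
4 → 4² = 16
16 → 1² + 6² = 37
37 → 3² + 7² = 58  — 58 repeats.
That took 9 steps.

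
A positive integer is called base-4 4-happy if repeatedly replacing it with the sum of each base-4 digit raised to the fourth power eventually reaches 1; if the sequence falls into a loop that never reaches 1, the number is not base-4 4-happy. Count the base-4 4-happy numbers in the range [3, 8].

3: 3 → 81 → 3  (repeats 3)
4: 4 → 1  (reaches 1)
5: 5 → 2 → 16 → 1  (reaches 1)
6: 6 → 17 → 2 → 16 → 1  (reaches 1)
7: 7 → 82 → 18 → 17 → 2 → 16 → 1  (reaches 1)
8: 8 → 16 → 1  (reaches 1)
base-4 4-happy: 4, 5, 6, 7, 8

5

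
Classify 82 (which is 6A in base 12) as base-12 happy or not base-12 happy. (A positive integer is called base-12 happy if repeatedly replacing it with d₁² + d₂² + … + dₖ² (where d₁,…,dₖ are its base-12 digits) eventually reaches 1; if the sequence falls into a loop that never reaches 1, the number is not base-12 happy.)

82 = (6,10)_12 → 6² + 10² = 36 + 100 = 136
136 = (11,4)_12 → 11² + 4² = 121 + 16 = 137
137 = (11,5)_12 → 11² + 5² = 121 + 25 = 146
146 = (1,0,2)_12 → 1² + 0² + 2² = 1 + 0 + 4 = 5
5 = (5)_12 → 5² = 25
25 = (2,1)_12 → 2² + 1² = 4 + 1 = 5  — 5 already seen; the sequence cycles without reaching 1.

not base-12 happy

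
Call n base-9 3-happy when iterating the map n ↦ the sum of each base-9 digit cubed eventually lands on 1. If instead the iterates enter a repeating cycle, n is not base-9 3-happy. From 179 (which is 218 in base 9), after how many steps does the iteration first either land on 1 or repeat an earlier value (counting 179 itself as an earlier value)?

179 = (2,1,8)_9 → 2³ + 1³ + 8³ = 521
521 = (6,3,8)_9 → 6³ + 3³ + 8³ = 755
755 = (1,0,2,8)_9 → 1³ + 0³ + 2³ + 8³ = 521  — 521 repeats.
That took 3 steps.

3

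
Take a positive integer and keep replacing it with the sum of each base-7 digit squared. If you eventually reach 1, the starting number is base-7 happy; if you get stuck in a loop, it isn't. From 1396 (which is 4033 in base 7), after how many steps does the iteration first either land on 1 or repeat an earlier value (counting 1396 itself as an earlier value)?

1396 = (4,0,3,3)_7 → 4² + 0² + 3² + 3² = 16 + 0 + 9 + 9 = 34
34 = (4,6)_7 → 4² + 6² = 16 + 36 = 52
52 = (1,0,3)_7 → 1² + 0² + 3² = 1 + 0 + 9 = 10
10 = (1,3)_7 → 1² + 3² = 1 + 9 = 10  — 10 repeats.
That took 4 steps.

4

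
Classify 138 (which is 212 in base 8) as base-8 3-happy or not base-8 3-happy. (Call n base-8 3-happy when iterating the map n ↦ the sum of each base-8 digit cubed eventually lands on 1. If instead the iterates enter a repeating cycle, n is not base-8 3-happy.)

base-8 3-happy

138 = (2,1,2)_8 → 17
17 = (2,1)_8 → 9
9 = (1,1)_8 → 2
2 = (2)_8 → 8
8 = (1,0)_8 → 1  — reached 1.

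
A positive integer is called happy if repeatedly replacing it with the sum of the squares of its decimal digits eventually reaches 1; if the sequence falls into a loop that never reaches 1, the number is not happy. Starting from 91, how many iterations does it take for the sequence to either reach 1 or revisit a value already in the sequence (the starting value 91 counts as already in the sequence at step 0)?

4

91 → 9² + 1² = 82
82 → 8² + 2² = 68
68 → 6² + 8² = 100
100 → 1² + 0² + 0² = 1  — reached 1.
That took 4 steps.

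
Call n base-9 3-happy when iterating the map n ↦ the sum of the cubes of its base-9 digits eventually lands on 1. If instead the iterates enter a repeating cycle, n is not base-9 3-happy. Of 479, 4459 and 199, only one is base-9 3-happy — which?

4459

479: 479 → 645 → 1071 → 73 → 513 → 243 → 27 → 27  — repeats 27 (not base-9 3-happy)
4459: 4459 → 281 → 99 → 9 → 1  — reaches 1 (base-9 3-happy)
199: 199 → 73 → 513 → 243 → 27 → 27  — repeats 27 (not base-9 3-happy)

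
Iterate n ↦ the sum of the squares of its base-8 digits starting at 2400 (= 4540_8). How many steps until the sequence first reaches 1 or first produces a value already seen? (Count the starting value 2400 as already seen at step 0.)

7

2400 = (4,5,4,0)_8 → 4² + 5² + 4² + 0² = 16 + 25 + 16 + 0 = 57
57 = (7,1)_8 → 7² + 1² = 49 + 1 = 50
50 = (6,2)_8 → 6² + 2² = 36 + 4 = 40
40 = (5,0)_8 → 5² + 0² = 25 + 0 = 25
25 = (3,1)_8 → 3² + 1² = 9 + 1 = 10
10 = (1,2)_8 → 1² + 2² = 1 + 4 = 5
5 = (5)_8 → 5² = 25  — 25 repeats.
That took 7 steps.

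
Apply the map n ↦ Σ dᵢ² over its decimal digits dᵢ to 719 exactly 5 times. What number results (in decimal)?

719 → 7² + 1² + 9² = 49 + 1 + 81 = 131
131 → 1² + 3² + 1² = 1 + 9 + 1 = 11
11 → 1² + 1² = 1 + 1 = 2
2 → 2² = 4
4 → 4² = 16

16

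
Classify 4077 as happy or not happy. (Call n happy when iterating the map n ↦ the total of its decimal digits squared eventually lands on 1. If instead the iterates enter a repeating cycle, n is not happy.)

4077 → 4² + 0² + 7² + 7² = 16 + 0 + 49 + 49 = 114
114 → 1² + 1² + 4² = 1 + 1 + 16 = 18
18 → 1² + 8² = 1 + 64 = 65
65 → 6² + 5² = 36 + 25 = 61
61 → 6² + 1² = 36 + 1 = 37
37 → 3² + 7² = 9 + 49 = 58
58 → 5² + 8² = 25 + 64 = 89
89 → 8² + 9² = 64 + 81 = 145
145 → 1² + 4² + 5² = 1 + 16 + 25 = 42
42 → 4² + 2² = 16 + 4 = 20
20 → 2² + 0² = 4 + 0 = 4
4 → 4² = 16
16 → 1² + 6² = 1 + 36 = 37  — 37 already seen; the sequence cycles without reaching 1.

not happy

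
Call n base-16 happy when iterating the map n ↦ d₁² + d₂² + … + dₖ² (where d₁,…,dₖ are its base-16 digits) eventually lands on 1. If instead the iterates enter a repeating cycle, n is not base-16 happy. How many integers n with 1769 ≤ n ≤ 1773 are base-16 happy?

1769: 1769 → 313 → 91 → 146 → 85 → 50 → 13 → 169 → 181 → 146  — not base-16 happy
1770: 1770 → 332 → 161 → 101 → 61 → 178 → 125 → 218 → 269 → 170 → 200 → 208 → 169 → 181 → 146 → 85 → 50 → 13 → 169  — not base-16 happy
1771: 1771 → 353 → 38 → 40 → 68 → 32 → 4 → 16 → 1  — base-16 happy
1772: 1772 → 376 → 114 → 53 → 34 → 8 → 64 → 16 → 1  — base-16 happy
1773: 1773 → 401 → 83 → 34 → 8 → 64 → 16 → 1  — base-16 happy
base-16 happy: 1771, 1772, 1773

3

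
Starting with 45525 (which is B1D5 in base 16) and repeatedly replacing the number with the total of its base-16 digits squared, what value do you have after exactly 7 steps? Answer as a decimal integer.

45525 = (11,1,13,5)_16 → 11² + 1² + 13² + 5² = 316
316 = (1,3,12)_16 → 1² + 3² + 12² = 154
154 = (9,10)_16 → 9² + 10² = 181
181 = (11,5)_16 → 11² + 5² = 146
146 = (9,2)_16 → 9² + 2² = 85
85 = (5,5)_16 → 5² + 5² = 50
50 = (3,2)_16 → 3² + 2² = 13

13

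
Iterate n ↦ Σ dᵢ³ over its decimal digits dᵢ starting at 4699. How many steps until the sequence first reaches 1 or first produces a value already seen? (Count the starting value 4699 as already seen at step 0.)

4699 → 4³ + 6³ + 9³ + 9³ = 1738
1738 → 1³ + 7³ + 3³ + 8³ = 883
883 → 8³ + 8³ + 3³ = 1051
1051 → 1³ + 0³ + 5³ + 1³ = 127
127 → 1³ + 2³ + 7³ = 352
352 → 3³ + 5³ + 2³ = 160
160 → 1³ + 6³ + 0³ = 217
217 → 2³ + 1³ + 7³ = 352  — 352 repeats.
That took 8 steps.

8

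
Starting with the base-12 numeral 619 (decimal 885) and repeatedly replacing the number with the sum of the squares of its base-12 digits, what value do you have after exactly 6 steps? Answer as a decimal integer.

885 = (6,1,9)_12 → 6² + 1² + 9² = 36 + 1 + 81 = 118
118 = (9,10)_12 → 9² + 10² = 81 + 100 = 181
181 = (1,3,1)_12 → 1² + 3² + 1² = 1 + 9 + 1 = 11
11 = (11)_12 → 11² = 121
121 = (10,1)_12 → 10² + 1² = 100 + 1 = 101
101 = (8,5)_12 → 8² + 5² = 64 + 25 = 89

89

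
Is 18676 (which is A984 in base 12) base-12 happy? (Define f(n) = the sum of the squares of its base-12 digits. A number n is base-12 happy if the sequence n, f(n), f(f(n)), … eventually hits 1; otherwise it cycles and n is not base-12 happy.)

18676 = (10,9,8,4)_12 → 10² + 9² + 8² + 4² = 261
261 = (1,9,9)_12 → 1² + 9² + 9² = 163
163 = (1,1,7)_12 → 1² + 1² + 7² = 51
51 = (4,3)_12 → 4² + 3² = 25
25 = (2,1)_12 → 2² + 1² = 5
5 = (5)_12 → 5² = 25  — 25 already seen; the sequence cycles without reaching 1.

not base-12 happy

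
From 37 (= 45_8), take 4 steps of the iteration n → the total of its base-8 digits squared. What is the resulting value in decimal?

26

37 = (4,5)_8 → 41
41 = (5,1)_8 → 26
26 = (3,2)_8 → 13
13 = (1,5)_8 → 26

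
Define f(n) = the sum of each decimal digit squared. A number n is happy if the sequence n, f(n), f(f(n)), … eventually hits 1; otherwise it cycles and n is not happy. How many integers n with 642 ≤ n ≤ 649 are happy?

2

642: 642 → 56 → 61 → 37 → 58 → 89 → 145 → 42 → 20 → 4 → 16 → 37  — not happy
643: 643 → 61 → 37 → 58 → 89 → 145 → 42 → 20 → 4 → 16 → 37  — not happy
644: 644 → 68 → 100 → 1  — happy
645: 645 → 77 → 98 → 145 → 42 → 20 → 4 → 16 → 37 → 58 → 89 → 145  — not happy
646: 646 → 88 → 128 → 69 → 117 → 51 → 26 → 40 → 16 → 37 → 58 → 89 → 145 → 42 → 20 → 4 → 16  — not happy
647: 647 → 101 → 2 → 4 → 16 → 37 → 58 → 89 → 145 → 42 → 20 → 4  — not happy
648: 648 → 116 → 38 → 73 → 58 → 89 → 145 → 42 → 20 → 4 → 16 → 37 → 58  — not happy
649: 649 → 133 → 19 → 82 → 68 → 100 → 1  — happy
happy: 644, 649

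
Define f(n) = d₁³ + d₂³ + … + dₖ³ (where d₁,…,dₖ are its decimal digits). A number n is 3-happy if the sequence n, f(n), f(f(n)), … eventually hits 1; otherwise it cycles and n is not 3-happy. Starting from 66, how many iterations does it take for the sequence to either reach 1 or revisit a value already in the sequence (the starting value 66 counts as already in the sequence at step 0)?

66 → 6³ + 6³ = 432
432 → 4³ + 3³ + 2³ = 99
99 → 9³ + 9³ = 1458
1458 → 1³ + 4³ + 5³ + 8³ = 702
702 → 7³ + 0³ + 2³ = 351
351 → 3³ + 5³ + 1³ = 153
153 → 1³ + 5³ + 3³ = 153  — 153 repeats.
That took 7 steps.

7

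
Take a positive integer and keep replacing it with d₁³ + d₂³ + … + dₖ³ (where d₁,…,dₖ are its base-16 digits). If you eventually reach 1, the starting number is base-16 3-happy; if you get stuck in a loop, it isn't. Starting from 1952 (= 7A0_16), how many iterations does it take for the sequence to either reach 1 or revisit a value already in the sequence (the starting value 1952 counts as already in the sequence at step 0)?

1952 = (7,10,0)_16 → 1343
1343 = (5,3,15)_16 → 3527
3527 = (13,12,7)_16 → 4268
4268 = (1,0,10,12)_16 → 2729
2729 = (10,10,9)_16 → 2729  — 2729 repeats.
That took 5 steps.

5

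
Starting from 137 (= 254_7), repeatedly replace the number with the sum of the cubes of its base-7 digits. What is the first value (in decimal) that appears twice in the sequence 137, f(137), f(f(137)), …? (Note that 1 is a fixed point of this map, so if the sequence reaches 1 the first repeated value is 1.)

137 = (2,5,4)_7 → 2³ + 5³ + 4³ = 8 + 125 + 64 = 197
197 = (4,0,1)_7 → 4³ + 0³ + 1³ = 64 + 0 + 1 = 65
65 = (1,2,2)_7 → 1³ + 2³ + 2³ = 1 + 8 + 8 = 17
17 = (2,3)_7 → 2³ + 3³ = 8 + 27 = 35
35 = (5,0)_7 → 5³ + 0³ = 125 + 0 = 125
125 = (2,3,6)_7 → 2³ + 3³ + 6³ = 8 + 27 + 216 = 251
251 = (5,0,6)_7 → 5³ + 0³ + 6³ = 125 + 0 + 216 = 341
341 = (6,6,5)_7 → 6³ + 6³ + 5³ = 216 + 216 + 125 = 557
557 = (1,4,2,4)_7 → 1³ + 4³ + 2³ + 4³ = 1 + 64 + 8 + 64 = 137  — 137 already appeared earlier.

137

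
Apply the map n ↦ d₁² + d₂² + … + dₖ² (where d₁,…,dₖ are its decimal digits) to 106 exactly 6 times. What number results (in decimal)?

20

106 → 1² + 0² + 6² = 37
37 → 3² + 7² = 58
58 → 5² + 8² = 89
89 → 8² + 9² = 145
145 → 1² + 4² + 5² = 42
42 → 4² + 2² = 20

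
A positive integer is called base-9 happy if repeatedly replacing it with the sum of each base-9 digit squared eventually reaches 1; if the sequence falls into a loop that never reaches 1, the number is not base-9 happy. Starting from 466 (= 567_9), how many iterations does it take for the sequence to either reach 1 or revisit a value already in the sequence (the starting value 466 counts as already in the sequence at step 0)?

466 = (5,6,7)_9 → 5² + 6² + 7² = 110
110 = (1,3,2)_9 → 1² + 3² + 2² = 14
14 = (1,5)_9 → 1² + 5² = 26
26 = (2,8)_9 → 2² + 8² = 68
68 = (7,5)_9 → 7² + 5² = 74
74 = (8,2)_9 → 8² + 2² = 68  — 68 repeats.
That took 6 steps.

6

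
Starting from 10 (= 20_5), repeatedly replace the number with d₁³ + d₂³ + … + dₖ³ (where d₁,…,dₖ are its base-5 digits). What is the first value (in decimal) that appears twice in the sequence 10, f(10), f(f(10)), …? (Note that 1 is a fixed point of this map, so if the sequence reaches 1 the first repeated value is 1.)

28

10 = (2,0)_5 → 8
8 = (1,3)_5 → 28
28 = (1,0,3)_5 → 28  — 28 already appeared earlier.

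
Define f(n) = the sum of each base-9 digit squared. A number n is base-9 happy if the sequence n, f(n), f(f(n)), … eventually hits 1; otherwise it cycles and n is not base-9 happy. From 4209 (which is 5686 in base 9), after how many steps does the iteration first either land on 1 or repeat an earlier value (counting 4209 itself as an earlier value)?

4209 = (5,6,8,6)_9 → 5² + 6² + 8² + 6² = 25 + 36 + 64 + 36 = 161
161 = (1,8,8)_9 → 1² + 8² + 8² = 1 + 64 + 64 = 129
129 = (1,5,3)_9 → 1² + 5² + 3² = 1 + 25 + 9 = 35
35 = (3,8)_9 → 3² + 8² = 9 + 64 = 73
73 = (8,1)_9 → 8² + 1² = 64 + 1 = 65
65 = (7,2)_9 → 7² + 2² = 49 + 4 = 53
53 = (5,8)_9 → 5² + 8² = 25 + 64 = 89
89 = (1,0,8)_9 → 1² + 0² + 8² = 1 + 0 + 64 = 65  — 65 repeats.
That took 8 steps.

8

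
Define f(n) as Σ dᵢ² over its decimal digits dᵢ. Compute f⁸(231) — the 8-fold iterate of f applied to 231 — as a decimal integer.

231 → 2² + 3² + 1² = 14
14 → 1² + 4² = 17
17 → 1² + 7² = 50
50 → 5² + 0² = 25
25 → 2² + 5² = 29
29 → 2² + 9² = 85
85 → 8² + 5² = 89
89 → 8² + 9² = 145

145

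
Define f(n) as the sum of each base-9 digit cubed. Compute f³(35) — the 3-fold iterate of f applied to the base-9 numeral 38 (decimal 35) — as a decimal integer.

35 = (3,8)_9 → 3³ + 8³ = 539
539 = (6,5,8)_9 → 6³ + 5³ + 8³ = 853
853 = (1,1,4,7)_9 → 1³ + 1³ + 4³ + 7³ = 409

409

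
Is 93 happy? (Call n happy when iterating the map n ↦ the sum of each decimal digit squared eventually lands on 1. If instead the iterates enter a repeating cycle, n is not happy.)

93 → 90
90 → 81
81 → 65
65 → 61
61 → 37
37 → 58
58 → 89
89 → 145
145 → 42
42 → 20
20 → 4
4 → 16
16 → 37  — 37 already seen; the sequence cycles without reaching 1.

not happy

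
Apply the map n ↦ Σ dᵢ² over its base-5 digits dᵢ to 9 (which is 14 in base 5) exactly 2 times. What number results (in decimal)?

9 = (1,4)_5 → 17
17 = (3,2)_5 → 13

13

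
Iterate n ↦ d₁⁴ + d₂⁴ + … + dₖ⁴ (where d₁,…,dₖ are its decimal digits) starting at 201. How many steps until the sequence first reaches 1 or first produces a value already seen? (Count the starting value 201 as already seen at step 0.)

5

201 → 17
17 → 2402
2402 → 288
288 → 8208
8208 → 8208  — 8208 repeats.
That took 5 steps.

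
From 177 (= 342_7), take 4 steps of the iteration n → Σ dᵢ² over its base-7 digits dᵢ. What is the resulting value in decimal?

37

177 = (3,4,2)_7 → 3² + 4² + 2² = 9 + 16 + 4 = 29
29 = (4,1)_7 → 4² + 1² = 16 + 1 = 17
17 = (2,3)_7 → 2² + 3² = 4 + 9 = 13
13 = (1,6)_7 → 1² + 6² = 1 + 36 = 37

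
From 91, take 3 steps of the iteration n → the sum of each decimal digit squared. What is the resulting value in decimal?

100

91 → 9² + 1² = 82
82 → 8² + 2² = 68
68 → 6² + 8² = 100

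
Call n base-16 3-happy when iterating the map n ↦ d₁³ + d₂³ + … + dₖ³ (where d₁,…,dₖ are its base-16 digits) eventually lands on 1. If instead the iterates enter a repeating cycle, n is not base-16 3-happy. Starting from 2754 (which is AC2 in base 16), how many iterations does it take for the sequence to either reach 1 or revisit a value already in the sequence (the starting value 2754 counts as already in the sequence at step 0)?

2754 = (10,12,2)_16 → 10³ + 12³ + 2³ = 2736
2736 = (10,11,0)_16 → 10³ + 11³ + 0³ = 2331
2331 = (9,1,11)_16 → 9³ + 1³ + 11³ = 2061
2061 = (8,0,13)_16 → 8³ + 0³ + 13³ = 2709
2709 = (10,9,5)_16 → 10³ + 9³ + 5³ = 1854
1854 = (7,3,14)_16 → 7³ + 3³ + 14³ = 3114
3114 = (12,2,10)_16 → 12³ + 2³ + 10³ = 2736  — 2736 repeats.
That took 7 steps.

7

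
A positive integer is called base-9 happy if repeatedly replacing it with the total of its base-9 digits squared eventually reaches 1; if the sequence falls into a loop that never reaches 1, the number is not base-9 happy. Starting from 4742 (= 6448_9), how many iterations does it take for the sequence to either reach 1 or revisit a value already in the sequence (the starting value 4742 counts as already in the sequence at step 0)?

8

4742 = (6,4,4,8)_9 → 6² + 4² + 4² + 8² = 132
132 = (1,5,6)_9 → 1² + 5² + 6² = 62
62 = (6,8)_9 → 6² + 8² = 100
100 = (1,2,1)_9 → 1² + 2² + 1² = 6
6 = (6)_9 → 6² = 36
36 = (4,0)_9 → 4² + 0² = 16
16 = (1,7)_9 → 1² + 7² = 50
50 = (5,5)_9 → 5² + 5² = 50  — 50 repeats.
That took 8 steps.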